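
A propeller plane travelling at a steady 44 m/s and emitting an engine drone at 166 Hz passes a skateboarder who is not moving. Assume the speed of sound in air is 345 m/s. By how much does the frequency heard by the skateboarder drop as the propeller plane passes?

Approaching: f₁ = f · v/(v − v_s) = 166 × 345/301 ≈ 190.3 Hz.
Receding: f₂ = f · v/(v + v_s) = 166 × 345/389 ≈ 147.2 Hz.
Drop: f₁ − f₂ = 2f·v·v_s/(v² − v_s²) = 2 × 166 × 345 × 44/(345² − 44²) ≈ 43.0 Hz.

43.0 Hz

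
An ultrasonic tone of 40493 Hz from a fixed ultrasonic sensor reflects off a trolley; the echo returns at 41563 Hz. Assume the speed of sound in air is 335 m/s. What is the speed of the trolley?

Double Doppler shift off a moving reflector: f₂ = f₀ · (v + u)/(v − u) (u > 0 toward emitter).
Rearranging, u = v · (f₂ − f₀)/(f₂ + f₀) = 335 × 1070/82056 ≈ 4.4 m/s.
So the trolley is moving at 4.4 m/s toward the emitter.

4.4 m/s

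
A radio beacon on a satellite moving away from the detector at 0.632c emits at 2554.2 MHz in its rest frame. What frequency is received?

Relativistic Doppler for frequency: f' = f₀ · √((1 − β)/(1 + β)).
f' = 2554.2 × √(0.3680/1.6320) = 2554.2 × 0.47486 ≈ 1212.9 MHz.

1212.9 MHz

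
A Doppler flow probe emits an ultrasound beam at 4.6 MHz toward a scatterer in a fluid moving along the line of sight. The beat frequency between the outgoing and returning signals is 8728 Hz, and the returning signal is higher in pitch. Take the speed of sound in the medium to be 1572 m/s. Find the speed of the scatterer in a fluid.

1.49 m/s

Double Doppler shift off a moving reflector: f₂ = f₀ · (v + u)/(v − u) (u > 0 toward emitter).
Returning signal is higher, so f₂ = f₀ + Δf = 4600000 + 8728 = 4608728 Hz.
Rearranging, u = v · (f₂ − f₀)/(f₂ + f₀) = 1572 × 8728/9208728 ≈ 1.49 m/s.
So the scatterer in a fluid is moving at 1.49 m/s toward the emitter.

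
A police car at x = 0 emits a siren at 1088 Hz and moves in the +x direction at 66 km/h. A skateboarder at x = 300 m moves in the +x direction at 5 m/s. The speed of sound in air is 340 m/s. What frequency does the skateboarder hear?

66 km/h = 18.33 m/s.
The observer lies on the +x side, so the source is heading toward the observer and the observer is heading away from the source.
With source approaching and observer receding, f' = f · (v − v_o)/(v − v_s).
f' = 1088 × (340 − 5)/(340 − 18.33) = 1088 × 335/321.67 ≈ 1133 Hz.

1133 Hz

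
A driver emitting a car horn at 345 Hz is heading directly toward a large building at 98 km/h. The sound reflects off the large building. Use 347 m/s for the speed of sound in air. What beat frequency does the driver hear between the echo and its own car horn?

98 km/h = 27.22 m/s.
The large building receives the sound from a moving source: f₁ = f₀ · v/(v − v_e) = 345 × 347/319.78 ≈ 374.4 Hz.
On the return leg the driver is a moving observer: f₂ = f₁ · (v + v_e)/v = 374.4 × 374.22/347 ≈ 403.7 Hz.
Equivalently f₂ = f₀ · (v + v_e)/(v − v_e).
Beat against the emitted tone: |f₂ − f₀| = 2v_e·f₀/(v − v_e) = 2 × 27.22 × 345/319.78 ≈ 58.7 Hz.

58.7 Hz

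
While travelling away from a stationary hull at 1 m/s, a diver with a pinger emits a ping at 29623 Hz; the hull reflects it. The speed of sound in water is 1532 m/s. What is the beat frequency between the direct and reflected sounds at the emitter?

The hull receives the sound from a moving source: f₁ = f₀ · v/(v + v_e) = 29623 × 1532/1533 ≈ 29603.7 Hz.
On the return leg the diver with a pinger is a moving observer: f₂ = f₁ · (v − v_e)/v = 29603.7 × 1531/1532 ≈ 29584.4 Hz.
Equivalently f₂ = f₀ · (v − v_e)/(v + v_e).
Beat against the emitted tone: |f₂ − f₀| = 2v_e·f₀/(v + v_e) = 2 × 1 × 29623/1533 ≈ 38.6 Hz.

38.6 Hz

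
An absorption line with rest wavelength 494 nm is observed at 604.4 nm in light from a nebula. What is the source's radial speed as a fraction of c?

0.199

λ'/λ₀ = 1.2235 > 1 (redshift), so the source is receding.
λ'/λ₀ = √((1 + β)/(1 − β)) for a receding source ⇒ β = (r² − 1)/(r² + 1) with r = λ'/λ₀.
β = (1.4969 − 1)/(1.4969 + 1) ≈ 0.199.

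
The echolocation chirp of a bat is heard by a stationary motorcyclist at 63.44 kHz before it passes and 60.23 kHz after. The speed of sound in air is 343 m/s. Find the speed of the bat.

f₁/f₂ = (v + v_s)/(v − v_s), so v_s = v · (f₁ − f₂)/(f₁ + f₂).
v_s = 343 × (63.44 − 60.23)/(63.44 + 60.23) = 343 × 3.21/123.67 ≈ 8.9 m/s.

8.9 m/s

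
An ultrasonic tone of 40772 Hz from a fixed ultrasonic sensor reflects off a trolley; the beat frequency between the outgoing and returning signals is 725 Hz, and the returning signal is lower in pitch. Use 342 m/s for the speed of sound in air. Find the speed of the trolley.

3.1 m/s

Double Doppler shift off a moving reflector: f₂ = f₀ · (v + u)/(v − u) (u > 0 toward emitter).
Returning signal is lower, so f₂ = f₀ − Δf = 40772 − 725 = 40047 Hz.
Rearranging, u = v · (f₂ − f₀)/(f₂ + f₀) = 342 × -725/80819 ≈ -3.1 m/s.
So the trolley is moving at 3.1 m/s away from the emitter.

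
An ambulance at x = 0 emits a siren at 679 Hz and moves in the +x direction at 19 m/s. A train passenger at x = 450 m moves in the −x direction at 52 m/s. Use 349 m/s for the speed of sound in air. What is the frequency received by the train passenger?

825 Hz

The observer lies on the +x side, so the source is heading toward the observer and the observer is heading toward the source.
With source approaching and observer approaching, f' = f · (v + v_o)/(v − v_s).
f' = 679 × (349 + 52)/(349 − 19) = 679 × 401/330 ≈ 825 Hz.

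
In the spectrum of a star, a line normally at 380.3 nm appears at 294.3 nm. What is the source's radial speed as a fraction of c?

0.251

λ'/λ₀ = 0.7739 < 1 (blueshift), so the source is approaching.
λ'/λ₀ = √((1 − β)/(1 + β)) for an approaching source ⇒ β = (1 − r²)/(1 + r²) with r = λ'/λ₀.
β = (1 − 0.5989)/(1 + 0.5989) ≈ 0.251.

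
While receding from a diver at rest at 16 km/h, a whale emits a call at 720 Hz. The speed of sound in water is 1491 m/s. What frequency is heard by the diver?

16 km/h = 4.444 m/s.
Moving source, stationary observer: f' = f · v/(v + v_s) since the source is receding.
f' = 720 × 1491/(1491 + 4.444) = 720 × 1491/1495 ≈ 718 Hz.

718 Hz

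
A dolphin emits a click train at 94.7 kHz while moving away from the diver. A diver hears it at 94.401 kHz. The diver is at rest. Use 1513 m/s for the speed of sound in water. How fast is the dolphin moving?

f' = f · v/(v + v_s) ⇒ v_s = v · |1 − f/f'|.
v_s = 1513 × |1 − 94.7/94.401| = 1513 × 0.003167 ≈ 4.8 m/s.

4.8 m/s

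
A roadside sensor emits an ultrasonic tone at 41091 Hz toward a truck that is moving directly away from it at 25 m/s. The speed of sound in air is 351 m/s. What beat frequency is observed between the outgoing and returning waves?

5464 Hz

The truck first receives the wave as a moving observer: f₁ = f₀ · (v − u)/v = 41091 × (351 − 25)/351 ≈ 38164 Hz.
The reflection then acts as a moving source: f₂ = f₁ · v/(v + u) ≈ 35627 Hz.
Beat frequency: |f₂ − f₀| = 2u·f₀/(v + u) = 2 × 25 × 41091/376 ≈ 5464 Hz.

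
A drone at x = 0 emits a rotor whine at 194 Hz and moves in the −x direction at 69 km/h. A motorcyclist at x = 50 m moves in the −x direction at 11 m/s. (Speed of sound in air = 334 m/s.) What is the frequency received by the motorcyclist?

69 km/h = 19.17 m/s.
The observer lies on the +x side, so the source is heading away from the observer and the observer is heading toward the source.
Both move, so f' = f · (v + v_o)/(v + v_s).
f' = 194 × (334 + 11)/(334 + 19.17) = 194 × 345/353.17 ≈ 190 Hz.

190 Hz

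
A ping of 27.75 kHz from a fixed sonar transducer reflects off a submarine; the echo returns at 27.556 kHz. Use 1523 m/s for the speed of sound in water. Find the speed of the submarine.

5.3 m/s

Double Doppler shift off a moving reflector: f₂ = f₀ · (v + u)/(v − u) (u > 0 toward emitter).
Rearranging, u = v · (f₂ − f₀)/(f₂ + f₀) = 1523 × -0.194/55.306 ≈ -5.3 m/s.
So the submarine is moving at 5.3 m/s away from the emitter.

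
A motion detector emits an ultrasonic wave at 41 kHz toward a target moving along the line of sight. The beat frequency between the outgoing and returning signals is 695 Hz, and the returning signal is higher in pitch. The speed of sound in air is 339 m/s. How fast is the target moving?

Double Doppler shift off a moving reflector: f₂ = f₀ · (v + u)/(v − u) (u > 0 toward emitter).
Returning signal is higher, so f₂ = f₀ + Δf = 41000 + 695 = 41695 Hz.
Rearranging, u = v · (f₂ − f₀)/(f₂ + f₀) = 339 × 695/82695 ≈ 2.85 m/s.
So the target is moving at 2.85 m/s toward the emitter.

2.85 m/s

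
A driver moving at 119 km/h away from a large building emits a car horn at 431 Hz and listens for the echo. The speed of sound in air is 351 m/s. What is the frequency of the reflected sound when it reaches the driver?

119 km/h = 33.06 m/s.
The large building receives the sound from a moving source: f₁ = f₀ · v/(v + v_e) = 431 × 351/384.06 ≈ 394 Hz.
On the return leg the driver is a moving observer: f₂ = f₁ · (v − v_e)/v = 394 × 317.94/351 ≈ 357 Hz.

357 Hz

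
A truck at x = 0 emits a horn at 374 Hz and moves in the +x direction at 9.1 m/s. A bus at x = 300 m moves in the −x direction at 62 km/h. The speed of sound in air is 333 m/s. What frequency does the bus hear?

62 km/h = 17.22 m/s.
The observer lies on the +x side, so the source is heading toward the observer and the observer is heading toward the source.
General Doppler shift: f' = f · (v + v_o)/(v − v_s).
f' = 374 × (333 + 17.22)/(333 − 9.1) = 374 × 350.22/323.9 ≈ 404 Hz.

404 Hz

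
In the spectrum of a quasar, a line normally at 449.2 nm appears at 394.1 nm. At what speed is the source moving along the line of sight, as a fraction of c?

0.130c

λ'/λ₀ = 0.8773 < 1 (blueshift), so the source is approaching.
λ'/λ₀ = √((1 − β)/(1 + β)) for an approaching source ⇒ β = (1 − r²)/(1 + r²) with r = λ'/λ₀.
β = (1 − 0.7697)/(1 + 0.7697) ≈ 0.130.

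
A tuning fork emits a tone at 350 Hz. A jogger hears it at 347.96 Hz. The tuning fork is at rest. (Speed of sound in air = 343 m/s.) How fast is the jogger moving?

f' < f, so the jogger is receding.
f' = f · (v − v_o)/v ⇒ v_o = v · |f'/f − 1|.
v_o = 343 × |347.96/350 − 1| = 343 × 0.005829 ≈ 2.00 m/s.

2.00 m/s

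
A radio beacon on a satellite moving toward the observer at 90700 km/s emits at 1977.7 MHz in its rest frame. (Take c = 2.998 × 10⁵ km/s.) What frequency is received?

2702.7 MHz

β = v/c = 90700/299800 = 0.3025.
Relativistic Doppler for frequency: f' = f₀ · √((1 + β)/(1 − β)).
f' = 1977.7 × √(1.3025/0.6975) = 1977.7 × 1.36658 ≈ 2702.7 MHz.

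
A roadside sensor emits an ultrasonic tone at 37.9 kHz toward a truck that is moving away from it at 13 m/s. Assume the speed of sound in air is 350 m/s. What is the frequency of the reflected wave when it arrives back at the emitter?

35.2 kHz

The truck first receives the wave as a moving observer: f₁ = f₀ · (v − u)/v = 37.9 × (350 − 13)/350 ≈ 36.5 kHz.
The reflection then acts as a moving source: f₂ = f₁ · v/(v + u) ≈ 35.2 kHz.
Equivalently f₂ = f₀ · (v − u)/(v + u).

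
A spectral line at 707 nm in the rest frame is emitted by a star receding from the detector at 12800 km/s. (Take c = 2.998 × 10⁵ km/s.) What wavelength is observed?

β = v/c = 12800/299800 = 0.0427.
Relativistic Doppler for wavelength: λ' = λ₀ · √((1 + β)/(1 − β)).
λ' = 707 × √(1.0427/0.9573) = 707 × 1.04365 ≈ 737.9 nm.

737.9 nm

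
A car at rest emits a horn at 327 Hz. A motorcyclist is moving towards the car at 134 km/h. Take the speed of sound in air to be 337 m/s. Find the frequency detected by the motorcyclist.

134 km/h = 37.22 m/s.
Moving observer, stationary source: f' = f · (v + v_o)/v.
f' = 327 × (337 + 37.22)/337 = 327 × 374.22/337 ≈ 363 Hz.

363 Hz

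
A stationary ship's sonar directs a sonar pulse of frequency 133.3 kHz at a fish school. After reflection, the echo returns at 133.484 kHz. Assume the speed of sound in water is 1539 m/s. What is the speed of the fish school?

Double Doppler shift off a moving reflector: f₂ = f₀ · (v + u)/(v − u) (u > 0 toward emitter).
Rearranging, u = v · (f₂ − f₀)/(f₂ + f₀) = 1539 × 0.184/266.784 ≈ 1.06 m/s.
So the fish school is moving at 1.06 m/s toward the emitter.

1.06 m/s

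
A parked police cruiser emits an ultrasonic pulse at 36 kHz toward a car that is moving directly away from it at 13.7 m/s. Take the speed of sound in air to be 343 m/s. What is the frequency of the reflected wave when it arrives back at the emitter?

The car first receives the wave as a moving observer: f₁ = f₀ · (v − u)/v = 36 × (343 − 13.7)/343 ≈ 34.6 kHz.
On reflection it acts as a source moving away from the stationary detector: f₂ = f₁ · v/(v + u) = 34.6 × 343/356.7 ≈ 33.2 kHz.

33.2 kHz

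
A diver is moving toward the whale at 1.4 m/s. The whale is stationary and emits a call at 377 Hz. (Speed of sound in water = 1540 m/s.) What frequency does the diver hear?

Only the observer moves, toward the source, so f' = f · (v + v_o)/v.
f' = 377 × (1540 + 1.4)/1540 = 377 × 1541.4/1540 ≈ 377 Hz.

377 Hz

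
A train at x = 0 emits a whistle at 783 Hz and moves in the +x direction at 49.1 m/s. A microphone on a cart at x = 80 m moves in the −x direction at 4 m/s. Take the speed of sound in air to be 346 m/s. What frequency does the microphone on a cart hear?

The observer lies on the +x side, so the source is heading toward the observer and the observer is heading toward the source.
General Doppler shift: f' = f · (v + v_o)/(v − v_s).
f' = 783 × (346 + 4)/(346 − 49.1) = 783 × 350/296.9 ≈ 923 Hz.

923 Hz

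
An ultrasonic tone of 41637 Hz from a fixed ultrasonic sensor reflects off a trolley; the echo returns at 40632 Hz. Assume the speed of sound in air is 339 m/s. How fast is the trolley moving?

Double Doppler shift off a moving reflector: f₂ = f₀ · (v + u)/(v − u) (u > 0 toward emitter).
Rearranging, u = v · (f₂ − f₀)/(f₂ + f₀) = 339 × -1005/82269 ≈ -4.1 m/s.
So the trolley is moving at 4.1 m/s away from the emitter.

4.1 m/s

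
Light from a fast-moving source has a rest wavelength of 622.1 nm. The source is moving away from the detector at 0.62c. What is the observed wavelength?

1284.5 nm

Relativistic Doppler for wavelength: λ' = λ₀ · √((1 + β)/(1 − β)).
λ' = 622.1 × √(1.6200/0.3800) = 622.1 × 2.06474 ≈ 1284.5 nm.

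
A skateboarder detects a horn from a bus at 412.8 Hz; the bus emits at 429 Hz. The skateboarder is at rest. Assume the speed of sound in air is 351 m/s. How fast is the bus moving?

13.8 m/s

f' < f, so the bus is receding.
f' = f · v/(v + v_s) ⇒ v_s = v · |1 − f/f'|.
v_s = 351 × |1 − 429/412.8| = 351 × 0.03924 ≈ 13.8 m/s.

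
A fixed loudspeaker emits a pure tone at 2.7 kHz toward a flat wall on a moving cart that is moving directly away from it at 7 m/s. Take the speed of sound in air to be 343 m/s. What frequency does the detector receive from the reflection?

The flat wall on a moving cart first receives the wave as a moving observer: f₁ = f₀ · (v − u)/v = 2.7 × (343 − 7)/343 ≈ 2.64 kHz.
The reflection then acts as a moving source: f₂ = f₁ · v/(v + u) ≈ 2.59 kHz.

2.59 kHz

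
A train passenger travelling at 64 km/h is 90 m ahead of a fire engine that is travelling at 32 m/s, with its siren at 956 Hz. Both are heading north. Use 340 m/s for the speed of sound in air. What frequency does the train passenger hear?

64 km/h = 17.78 m/s.
The train passenger is ahead, so the fire engine is moving toward it while the train passenger is moving away from the fire engine.
Both move, so f' = f · (v − v_o)/(v − v_s).
f' = 956 × (340 − 17.78)/(340 − 32) = 956 × 322.22/308 ≈ 1000 Hz.

1000 Hz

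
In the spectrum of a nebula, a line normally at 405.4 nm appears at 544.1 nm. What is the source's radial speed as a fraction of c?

λ'/λ₀ = 1.3421 > 1 (redshift), so the source is receding.
λ'/λ₀ = √((1 + β)/(1 − β)) for a receding source ⇒ β = (r² − 1)/(r² + 1) with r = λ'/λ₀.
β = (1.8013 − 1)/(1.8013 + 1) ≈ 0.286.

0.286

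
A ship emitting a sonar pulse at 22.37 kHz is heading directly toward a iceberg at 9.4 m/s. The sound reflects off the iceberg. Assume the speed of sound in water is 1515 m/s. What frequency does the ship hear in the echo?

22.6 kHz

The iceberg receives the sound from a moving source: f₁ = f₀ · v/(v − v_e) = 22.37 × 1515/1505.6 ≈ 22.5 kHz.
On the return leg the ship is a moving observer: f₂ = f₁ · (v + v_e)/v = 22.5 × 1524.4/1515 ≈ 22.6 kHz.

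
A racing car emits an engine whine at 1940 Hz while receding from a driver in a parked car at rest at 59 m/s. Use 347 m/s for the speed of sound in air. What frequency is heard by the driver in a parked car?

Moving source, stationary observer: f' = f · v/(v + v_s) since the source is receding.
f' = 1940 × 347/(347 + 59) = 1940 × 347/406 ≈ 1658 Hz.

1658 Hz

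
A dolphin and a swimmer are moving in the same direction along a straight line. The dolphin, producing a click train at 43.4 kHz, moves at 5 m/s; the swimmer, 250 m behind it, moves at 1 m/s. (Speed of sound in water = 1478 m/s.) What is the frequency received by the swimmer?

43.3 kHz

The swimmer is behind, so the dolphin is moving away from it while the swimmer is moving toward the dolphin.
General Doppler shift: f' = f · (v + v_o)/(v + v_s).
f' = 43.4 × (1478 + 1)/(1478 + 5) = 43.4 × 1479/1483 ≈ 43.3 kHz.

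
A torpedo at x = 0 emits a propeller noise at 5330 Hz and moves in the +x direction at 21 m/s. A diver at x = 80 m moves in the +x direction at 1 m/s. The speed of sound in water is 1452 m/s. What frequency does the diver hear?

The observer lies on the +x side, so the source is heading toward the observer and the observer is heading away from the source.
General Doppler shift: f' = f · (v − v_o)/(v − v_s).
f' = 5330 × (1452 − 1)/(1452 − 21) = 5330 × 1451/1431 ≈ 5404 Hz.

5404 Hz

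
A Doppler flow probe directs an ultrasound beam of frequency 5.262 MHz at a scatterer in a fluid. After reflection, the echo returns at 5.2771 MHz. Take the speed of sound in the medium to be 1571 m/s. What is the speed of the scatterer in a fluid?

2.25 m/s

Double Doppler shift off a moving reflector: f₂ = f₀ · (v + u)/(v − u) (u > 0 toward emitter).
Rearranging, u = v · (f₂ − f₀)/(f₂ + f₀) = 1571 × 0.0151/10.5391 ≈ 2.25 m/s.
So the scatterer in a fluid is moving at 2.25 m/s toward the emitter.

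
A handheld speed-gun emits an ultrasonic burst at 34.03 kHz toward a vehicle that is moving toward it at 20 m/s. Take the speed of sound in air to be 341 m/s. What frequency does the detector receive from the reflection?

At the vehicle (a moving observer), f₁ = f₀ · (v + u)/v = 34.03 × 361/341 ≈ 36.0 kHz.
On reflection it acts as a source moving toward the stationary detector: f₂ = f₁ · v/(v − u) = 36.0 × 341/321 ≈ 38.3 kHz.

38.3 kHz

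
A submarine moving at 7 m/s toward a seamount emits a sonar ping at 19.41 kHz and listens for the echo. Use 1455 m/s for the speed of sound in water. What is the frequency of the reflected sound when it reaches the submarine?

The seamount receives the sound from a moving source: f₁ = f₀ · v/(v − v_e) = 19.41 × 1455/1448 ≈ 19.50 kHz.
On the return leg the submarine is a moving observer: f₂ = f₁ · (v + v_e)/v = 19.50 × 1462/1455 ≈ 19.60 kHz.

19.60 kHz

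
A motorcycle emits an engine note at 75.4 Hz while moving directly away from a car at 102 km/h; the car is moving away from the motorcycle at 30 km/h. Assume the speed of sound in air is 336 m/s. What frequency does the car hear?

68 Hz

102 km/h = 28.33 m/s; 30 km/h = 8.333 m/s.
General Doppler shift: f' = f · (v − v_o)/(v + v_s).
f' = 75.4 × (336 − 8.333)/(336 + 28.33) = 75.4 × 327.67/364.33 ≈ 68 Hz.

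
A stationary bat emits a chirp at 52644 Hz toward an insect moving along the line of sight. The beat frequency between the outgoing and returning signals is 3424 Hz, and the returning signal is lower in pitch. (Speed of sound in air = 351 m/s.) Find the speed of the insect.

Double Doppler shift off a moving reflector: f₂ = f₀ · (v + u)/(v − u) (u > 0 toward emitter).
Returning signal is lower, so f₂ = f₀ − Δf = 52644 − 3424 = 49220 Hz.
Rearranging, u = v · (f₂ − f₀)/(f₂ + f₀) = 351 × -3424/101864 ≈ -11.8 m/s.
So the insect is moving at 11.8 m/s away from the emitter.

11.8 m/s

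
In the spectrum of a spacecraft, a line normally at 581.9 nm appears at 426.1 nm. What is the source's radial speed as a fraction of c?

0.302c

λ'/λ₀ = 0.7323 < 1 (blueshift), so the source is approaching.
λ'/λ₀ = √((1 − β)/(1 + β)) for an approaching source ⇒ β = (1 − r²)/(1 + r²) with r = λ'/λ₀.
β = (1 − 0.5362)/(1 + 0.5362) ≈ 0.302.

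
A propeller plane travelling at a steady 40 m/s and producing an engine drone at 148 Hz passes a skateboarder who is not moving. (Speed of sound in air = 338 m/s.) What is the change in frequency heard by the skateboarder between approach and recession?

35.5 Hz

Approaching: f₁ = f · v/(v − v_s) = 148 × 338/298 ≈ 167.9 Hz.
Receding: f₂ = f · v/(v + v_s) = 148 × 338/378 ≈ 132.3 Hz.
Drop: f₁ − f₂ = 2f·v·v_s/(v² − v_s²) = 2 × 148 × 338 × 40/(338² − 40²) ≈ 35.5 Hz.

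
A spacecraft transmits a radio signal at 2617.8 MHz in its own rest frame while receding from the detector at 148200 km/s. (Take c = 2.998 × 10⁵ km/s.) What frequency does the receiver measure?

β = v/c = 148200/299800 = 0.4943.
Relativistic Doppler for frequency: f' = f₀ · √((1 − β)/(1 + β)).
f' = 2617.8 × √(0.5057/1.4943) = 2617.8 × 0.58172 ≈ 1522.8 MHz.

1522.8 MHz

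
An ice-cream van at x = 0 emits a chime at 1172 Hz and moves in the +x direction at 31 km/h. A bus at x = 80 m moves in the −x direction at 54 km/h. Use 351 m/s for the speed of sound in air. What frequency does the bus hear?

1253 Hz

31 km/h = 8.611 m/s; 54 km/h = 15 m/s.
The observer lies on the +x side, so the source is heading toward the observer and the observer is heading toward the source.
Both move, so f' = f · (v + v_o)/(v − v_s).
f' = 1172 × (351 + 15)/(351 − 8.611) = 1172 × 366/342.39 ≈ 1253 Hz.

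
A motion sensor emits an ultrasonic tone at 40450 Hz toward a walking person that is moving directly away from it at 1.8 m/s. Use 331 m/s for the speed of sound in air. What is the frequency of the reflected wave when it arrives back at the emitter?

40012 Hz

The walking person first receives the wave as a moving observer: f₁ = f₀ · (v − u)/v = 40450 × (331 − 1.8)/331 ≈ 40230 Hz.
The reflection then acts as a moving source: f₂ = f₁ · v/(v + u) ≈ 40012 Hz.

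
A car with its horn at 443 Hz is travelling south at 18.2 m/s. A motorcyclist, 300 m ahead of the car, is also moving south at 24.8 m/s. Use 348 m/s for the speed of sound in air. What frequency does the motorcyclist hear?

434 Hz

The motorcyclist is ahead, so the car is moving toward it while the motorcyclist is moving away from the car.
General Doppler shift: f' = f · (v − v_o)/(v − v_s).
f' = 443 × (348 − 24.8)/(348 − 18.2) = 443 × 323.2/329.8 ≈ 434 Hz.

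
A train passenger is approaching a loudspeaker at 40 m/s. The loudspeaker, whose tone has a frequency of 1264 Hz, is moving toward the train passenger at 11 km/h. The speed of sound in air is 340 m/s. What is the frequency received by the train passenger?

11 km/h = 3.056 m/s.
Both move, so f' = f · (v + v_o)/(v − v_s).
f' = 1264 × (340 + 40)/(340 − 3.056) = 1264 × 380/336.94 ≈ 1426 Hz.

1426 Hz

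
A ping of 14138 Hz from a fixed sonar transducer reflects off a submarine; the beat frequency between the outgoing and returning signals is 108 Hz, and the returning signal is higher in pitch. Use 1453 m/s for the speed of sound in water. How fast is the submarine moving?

5.5 m/s

Double Doppler shift off a moving reflector: f₂ = f₀ · (v + u)/(v − u) (u > 0 toward emitter).
Returning signal is higher, so f₂ = f₀ + Δf = 14138 + 108 = 14246 Hz.
Rearranging, u = v · (f₂ − f₀)/(f₂ + f₀) = 1453 × 108/28384 ≈ 5.5 m/s.
So the submarine is moving at 5.5 m/s toward the emitter.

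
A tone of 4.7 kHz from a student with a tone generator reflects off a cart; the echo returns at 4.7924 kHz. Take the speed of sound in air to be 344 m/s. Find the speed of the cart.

3.3 m/s

Double Doppler shift off a moving reflector: f₂ = f₀ · (v + u)/(v − u) (u > 0 toward emitter).
Rearranging, u = v · (f₂ − f₀)/(f₂ + f₀) = 344 × 0.0924/9.4924 ≈ 3.3 m/s.
So the cart is moving at 3.3 m/s toward the emitter.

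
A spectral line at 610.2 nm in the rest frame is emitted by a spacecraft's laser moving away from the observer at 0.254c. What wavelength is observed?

Relativistic Doppler for wavelength: λ' = λ₀ · √((1 + β)/(1 − β)).
λ' = 610.2 × √(1.2540/0.7460) = 610.2 × 1.29652 ≈ 791.1 nm.

791.1 nm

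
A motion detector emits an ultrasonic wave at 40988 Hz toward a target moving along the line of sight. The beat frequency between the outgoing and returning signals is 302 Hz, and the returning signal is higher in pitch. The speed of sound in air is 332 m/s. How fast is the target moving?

Double Doppler shift off a moving reflector: f₂ = f₀ · (v + u)/(v − u) (u > 0 toward emitter).
Returning signal is higher, so f₂ = f₀ + Δf = 40988 + 302 = 41290 Hz.
Rearranging, u = v · (f₂ − f₀)/(f₂ + f₀) = 332 × 302/82278 ≈ 1.22 m/s.
So the target is moving at 1.22 m/s toward the emitter.

1.22 m/s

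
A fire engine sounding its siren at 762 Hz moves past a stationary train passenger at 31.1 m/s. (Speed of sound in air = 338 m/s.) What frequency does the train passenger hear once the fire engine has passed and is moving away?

Receding: f₂ = f · v/(v + v_s) = 762 × 338/369.1 ≈ 698 Hz.

698 Hz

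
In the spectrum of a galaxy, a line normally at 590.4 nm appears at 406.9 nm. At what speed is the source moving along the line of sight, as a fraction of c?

λ'/λ₀ = 0.6892 < 1 (blueshift), so the source is approaching.
λ'/λ₀ = √((1 − β)/(1 + β)) for an approaching source ⇒ β = (1 − r²)/(1 + r²) with r = λ'/λ₀.
β = (1 − 0.4750)/(1 + 0.4750) ≈ 0.356.

0.356c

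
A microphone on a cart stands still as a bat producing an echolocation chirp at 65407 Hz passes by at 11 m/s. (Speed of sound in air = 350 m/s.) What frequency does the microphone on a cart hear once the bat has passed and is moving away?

63414 Hz

Receding: f₂ = f · v/(v + v_s) = 65407 × 350/361 ≈ 63414 Hz.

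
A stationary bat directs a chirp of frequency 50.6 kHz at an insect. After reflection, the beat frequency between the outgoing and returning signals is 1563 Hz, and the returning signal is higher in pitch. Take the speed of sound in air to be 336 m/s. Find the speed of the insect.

Double Doppler shift off a moving reflector: f₂ = f₀ · (v + u)/(v − u) (u > 0 toward emitter).
Returning signal is higher, so f₂ = f₀ + Δf = 50600 + 1563 = 52163 Hz.
Rearranging, u = v · (f₂ − f₀)/(f₂ + f₀) = 336 × 1563/102763 ≈ 5.1 m/s.
So the insect is moving at 5.1 m/s toward the emitter.

5.1 m/s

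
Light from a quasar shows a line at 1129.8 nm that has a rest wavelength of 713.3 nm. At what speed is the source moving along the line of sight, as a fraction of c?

0.430

λ'/λ₀ = 1.5839 > 1 (redshift), so the source is receding.
λ'/λ₀ = √((1 + β)/(1 − β)) for a receding source ⇒ β = (r² − 1)/(r² + 1) with r = λ'/λ₀.
β = (2.5088 − 1)/(2.5088 + 1) ≈ 0.430.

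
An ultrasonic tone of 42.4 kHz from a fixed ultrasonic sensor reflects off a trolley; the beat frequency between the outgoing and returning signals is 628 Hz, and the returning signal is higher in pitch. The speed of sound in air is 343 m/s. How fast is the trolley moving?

2.52 m/s

Double Doppler shift off a moving reflector: f₂ = f₀ · (v + u)/(v − u) (u > 0 toward emitter).
Returning signal is higher, so f₂ = f₀ + Δf = 42400 + 628 = 43028 Hz.
Rearranging, u = v · (f₂ − f₀)/(f₂ + f₀) = 343 × 628/85428 ≈ 2.52 m/s.
So the trolley is moving at 2.52 m/s toward the emitter.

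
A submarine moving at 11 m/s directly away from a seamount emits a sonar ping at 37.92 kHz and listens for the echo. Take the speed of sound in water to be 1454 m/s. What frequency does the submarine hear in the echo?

The seamount receives the sound from a moving source: f₁ = f₀ · v/(v + v_e) = 37.92 × 1454/1465 ≈ 37.6 kHz.
On the return leg the submarine is a moving observer: f₂ = f₁ · (v − v_e)/v = 37.6 × 1443/1454 ≈ 37.4 kHz.

37.4 kHz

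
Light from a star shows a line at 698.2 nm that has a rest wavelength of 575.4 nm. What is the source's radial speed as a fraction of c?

λ'/λ₀ = 1.2134 > 1 (redshift), so the source is receding.
λ'/λ₀ = √((1 + β)/(1 − β)) for a receding source ⇒ β = (r² − 1)/(r² + 1) with r = λ'/λ₀.
β = (1.4724 − 1)/(1.4724 + 1) ≈ 0.191.

0.191c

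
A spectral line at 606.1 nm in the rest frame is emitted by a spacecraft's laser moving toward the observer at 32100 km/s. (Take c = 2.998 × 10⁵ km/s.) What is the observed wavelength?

544.3 nm

β = v/c = 32100/299800 = 0.1071.
Relativistic Doppler for wavelength: λ' = λ₀ · √((1 − β)/(1 + β)).
λ' = 606.1 × √(0.8929/1.1071) = 606.1 × 0.89809 ≈ 544.3 nm.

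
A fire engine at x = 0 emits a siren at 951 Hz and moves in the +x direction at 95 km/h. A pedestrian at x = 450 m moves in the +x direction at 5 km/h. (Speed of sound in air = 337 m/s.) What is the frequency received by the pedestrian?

1028 Hz

95 km/h = 26.39 m/s; 5 km/h = 1.389 m/s.
The observer lies on the +x side, so the source is heading toward the observer and the observer is heading away from the source.
Both move, so f' = f · (v − v_o)/(v − v_s).
f' = 951 × (337 − 1.389)/(337 − 26.39) = 951 × 335.61/310.61 ≈ 1028 Hz.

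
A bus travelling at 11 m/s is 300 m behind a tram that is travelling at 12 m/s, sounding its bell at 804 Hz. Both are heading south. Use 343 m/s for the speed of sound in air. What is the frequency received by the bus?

802 Hz

The bus is behind, so the tram is moving away from it while the bus is moving toward the tram.
With source receding and observer approaching, f' = f · (v + v_o)/(v + v_s).
f' = 804 × (343 + 11)/(343 + 12) = 804 × 354/355 ≈ 802 Hz.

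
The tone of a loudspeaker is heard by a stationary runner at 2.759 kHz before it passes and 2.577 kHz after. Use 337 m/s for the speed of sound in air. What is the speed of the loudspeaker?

f₁/f₂ = (v + v_s)/(v − v_s), so v_s = v · (f₁ − f₂)/(f₁ + f₂).
v_s = 337 × (2.759 − 2.577)/(2.759 + 2.577) = 337 × 0.182/5.336 ≈ 11.5 m/s.

11.5 m/s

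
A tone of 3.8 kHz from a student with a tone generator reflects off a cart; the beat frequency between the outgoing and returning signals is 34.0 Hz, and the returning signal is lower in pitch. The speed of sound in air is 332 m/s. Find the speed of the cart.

1.49 m/s

Double Doppler shift off a moving reflector: f₂ = f₀ · (v + u)/(v − u) (u > 0 toward emitter).
Returning signal is lower, so f₂ = f₀ − Δf = 3800 − 34 = 3766 Hz.
Rearranging, u = v · (f₂ − f₀)/(f₂ + f₀) = 332 × -34/7566 ≈ -1.49 m/s.
So the cart is moving at 1.49 m/s away from the emitter.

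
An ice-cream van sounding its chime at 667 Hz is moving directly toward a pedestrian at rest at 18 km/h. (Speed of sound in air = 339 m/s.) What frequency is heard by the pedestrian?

18 km/h = 5 m/s.
With the source moving toward a stationary observer, f' = f · v/(v − v_s).
f' = 667 × 339/(339 − 5) = 667 × 339/334 ≈ 677 Hz.

677 Hz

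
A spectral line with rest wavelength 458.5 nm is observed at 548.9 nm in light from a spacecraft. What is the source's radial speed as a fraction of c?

λ'/λ₀ = 1.1972 > 1 (redshift), so the source is receding.
λ'/λ₀ = √((1 + β)/(1 − β)) for a receding source ⇒ β = (r² − 1)/(r² + 1) with r = λ'/λ₀.
β = (1.4332 − 1)/(1.4332 + 1) ≈ 0.178.

0.178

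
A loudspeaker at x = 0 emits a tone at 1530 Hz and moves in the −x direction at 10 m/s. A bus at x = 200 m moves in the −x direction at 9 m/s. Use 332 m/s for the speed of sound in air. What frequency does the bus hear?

The observer lies on the +x side, so the source is heading away from the observer and the observer is heading toward the source.
General Doppler shift: f' = f · (v + v_o)/(v + v_s).
f' = 1530 × (332 + 9)/(332 + 10) = 1530 × 341/342 ≈ 1526 Hz.

1526 Hz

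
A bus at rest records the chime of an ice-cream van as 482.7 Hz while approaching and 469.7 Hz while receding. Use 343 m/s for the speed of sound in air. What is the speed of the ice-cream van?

f₁/f₂ = (v + v_s)/(v − v_s), so v_s = v · (f₁ − f₂)/(f₁ + f₂).
v_s = 343 × (482.7 − 469.7)/(482.7 + 469.7) = 343 × 13.0/952.4 ≈ 4.7 m/s.

4.7 m/s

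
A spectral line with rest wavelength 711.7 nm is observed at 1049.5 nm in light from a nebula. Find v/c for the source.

0.370

λ'/λ₀ = 1.4746 > 1 (redshift), so the source is receding.
λ'/λ₀ = √((1 + β)/(1 − β)) for a receding source ⇒ β = (r² − 1)/(r² + 1) with r = λ'/λ₀.
β = (2.1746 − 1)/(2.1746 + 1) ≈ 0.370.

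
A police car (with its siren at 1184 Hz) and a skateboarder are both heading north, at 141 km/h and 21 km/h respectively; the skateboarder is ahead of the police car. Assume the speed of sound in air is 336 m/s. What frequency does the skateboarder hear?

141 km/h = 39.17 m/s; 21 km/h = 5.833 m/s.
The skateboarder is ahead, so the police car is moving toward it while the skateboarder is moving away from the police car.
With source approaching and observer receding, f' = f · (v − v_o)/(v − v_s).
f' = 1184 × (336 − 5.833)/(336 − 39.17) = 1184 × 330.17/296.83 ≈ 1317 Hz.

1317 Hz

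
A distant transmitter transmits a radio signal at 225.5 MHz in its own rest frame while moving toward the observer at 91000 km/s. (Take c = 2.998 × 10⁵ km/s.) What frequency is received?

308.5 MHz

β = v/c = 91000/299800 = 0.3035.
Relativistic Doppler for frequency: f' = f₀ · √((1 + β)/(1 − β)).
f' = 225.5 × √(1.3035/0.6965) = 225.5 × 1.36808 ≈ 308.5 MHz.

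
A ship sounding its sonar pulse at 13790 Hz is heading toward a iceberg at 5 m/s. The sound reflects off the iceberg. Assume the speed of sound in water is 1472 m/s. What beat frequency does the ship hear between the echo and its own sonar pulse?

94 Hz

The iceberg receives the sound from a moving source: f₁ = f₀ · v/(v − v_e) = 13790 × 1472/1467 ≈ 13837.0 Hz.
On the return leg the ship is a moving observer: f₂ = f₁ · (v + v_e)/v = 13837.0 × 1477/1472 ≈ 13884.0 Hz.
Equivalently f₂ = f₀ · (v + v_e)/(v − v_e).
Beat against the emitted tone: |f₂ − f₀| = 2v_e·f₀/(v − v_e) = 2 × 5 × 13790/1467 ≈ 94 Hz.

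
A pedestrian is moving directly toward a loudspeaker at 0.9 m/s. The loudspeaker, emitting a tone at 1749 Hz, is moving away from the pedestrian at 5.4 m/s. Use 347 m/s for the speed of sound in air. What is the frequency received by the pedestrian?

1727 Hz

General Doppler shift: f' = f · (v + v_o)/(v + v_s).
f' = 1749 × (347 + 0.9)/(347 + 5.4) = 1749 × 347.9/352.4 ≈ 1727 Hz.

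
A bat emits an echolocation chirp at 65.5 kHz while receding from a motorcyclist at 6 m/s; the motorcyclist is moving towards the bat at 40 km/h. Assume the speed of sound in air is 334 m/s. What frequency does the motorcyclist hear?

40 km/h = 11.11 m/s.
General Doppler shift: f' = f · (v + v_o)/(v + v_s).
f' = 65.5 × (334 + 11.11)/(334 + 6) = 65.5 × 345.11/340 ≈ 66.5 kHz.

66.5 kHz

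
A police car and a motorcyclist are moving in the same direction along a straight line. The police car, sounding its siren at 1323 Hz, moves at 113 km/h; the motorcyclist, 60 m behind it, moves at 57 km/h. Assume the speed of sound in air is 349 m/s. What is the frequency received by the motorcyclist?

113 km/h = 31.39 m/s; 57 km/h = 15.83 m/s.
The motorcyclist is behind, so the police car is moving away from it while the motorcyclist is moving toward the police car.
General Doppler shift: f' = f · (v + v_o)/(v + v_s).
f' = 1323 × (349 + 15.83)/(349 + 31.39) = 1323 × 364.83/380.39 ≈ 1269 Hz.

1269 Hz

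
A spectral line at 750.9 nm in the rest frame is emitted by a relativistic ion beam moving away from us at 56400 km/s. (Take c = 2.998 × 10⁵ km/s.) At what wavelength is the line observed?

908.4 nm

β = v/c = 56400/299800 = 0.1881.
Relativistic Doppler for wavelength: λ' = λ₀ · √((1 + β)/(1 − β)).
λ' = 750.9 × √(1.1881/0.8119) = 750.9 × 1.20973 ≈ 908.4 nm.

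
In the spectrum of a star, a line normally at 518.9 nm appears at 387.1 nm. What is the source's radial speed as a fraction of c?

0.285c

λ'/λ₀ = 0.7460 < 1 (blueshift), so the source is approaching.
λ'/λ₀ = √((1 − β)/(1 + β)) for an approaching source ⇒ β = (1 − r²)/(1 + r²) with r = λ'/λ₀.
β = (1 − 0.5565)/(1 + 0.5565) ≈ 0.285.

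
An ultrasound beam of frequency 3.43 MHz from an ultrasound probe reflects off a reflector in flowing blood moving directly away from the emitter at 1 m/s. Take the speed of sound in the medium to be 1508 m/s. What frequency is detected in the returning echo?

3.425 MHz

At the reflector in flowing blood (a moving observer), f₁ = f₀ · (v − u)/v = 3.43 × 1507/1508 ≈ 3.428 MHz.
The reflection then acts as a moving source: f₂ = f₁ · v/(v + u) ≈ 3.425 MHz.
Equivalently f₂ = f₀ · (v − u)/(v + u).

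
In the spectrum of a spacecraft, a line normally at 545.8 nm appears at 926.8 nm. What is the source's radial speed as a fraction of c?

0.485

λ'/λ₀ = 1.6981 > 1 (redshift), so the source is receding.
λ'/λ₀ = √((1 + β)/(1 − β)) for a receding source ⇒ β = (r² − 1)/(r² + 1) with r = λ'/λ₀.
β = (2.8834 − 1)/(2.8834 + 1) ≈ 0.485.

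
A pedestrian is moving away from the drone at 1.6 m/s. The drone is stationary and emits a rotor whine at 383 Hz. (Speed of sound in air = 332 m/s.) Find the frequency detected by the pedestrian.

381 Hz

Moving observer, stationary source: f' = f · (v − v_o)/v.
f' = 383 × (332 − 1.6)/332 = 383 × 330.4/332 ≈ 381 Hz.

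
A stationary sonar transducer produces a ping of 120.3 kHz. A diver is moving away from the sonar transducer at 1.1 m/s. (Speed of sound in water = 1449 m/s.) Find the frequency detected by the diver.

Only the observer moves, away from the source, so f' = f · (v − v_o)/v.
f' = 120.3 × (1449 − 1.1)/1449 = 120.3 × 1447.9/1449 ≈ 120.2 kHz.

120.2 kHz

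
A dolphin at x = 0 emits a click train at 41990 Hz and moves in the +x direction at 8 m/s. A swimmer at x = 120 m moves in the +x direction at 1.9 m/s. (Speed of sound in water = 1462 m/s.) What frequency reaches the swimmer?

42166 Hz

The observer lies on the +x side, so the source is heading toward the observer and the observer is heading away from the source.
General Doppler shift: f' = f · (v − v_o)/(v − v_s).
f' = 41990 × (1462 − 1.9)/(1462 − 8) = 41990 × 1460.1/1454 ≈ 42166 Hz.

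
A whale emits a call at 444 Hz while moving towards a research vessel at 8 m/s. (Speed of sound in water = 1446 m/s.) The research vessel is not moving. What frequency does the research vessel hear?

With the source moving toward a stationary observer, f' = f · v/(v − v_s).
f' = 444 × 1446/(1446 − 8) = 444 × 1446/1438 ≈ 446 Hz.

446 Hz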